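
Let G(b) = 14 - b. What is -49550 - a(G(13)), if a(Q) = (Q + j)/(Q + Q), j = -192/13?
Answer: -1288121/26 ≈ -49543.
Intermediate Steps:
j = -192/13 (j = -192*1/13 = -192/13 ≈ -14.769)
a(Q) = (-192/13 + Q)/(2*Q) (a(Q) = (Q - 192/13)/(Q + Q) = (-192/13 + Q)/((2*Q)) = (-192/13 + Q)*(1/(2*Q)) = (-192/13 + Q)/(2*Q))
-49550 - a(G(13)) = -49550 - (-192 + 13*(14 - 1*13))/(26*(14 - 1*13)) = -49550 - (-192 + 13*(14 - 13))/(26*(14 - 13)) = -49550 - (-192 + 13*1)/(26*1) = -49550 - (-192 + 13)/26 = -49550 - (-179)/26 = -49550 - 1*(-179/26) = -49550 + 179/26 = -1288121/26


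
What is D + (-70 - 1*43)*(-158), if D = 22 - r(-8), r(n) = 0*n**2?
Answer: 17876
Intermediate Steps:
r(n) = 0
D = 22 (D = 22 - 1*0 = 22 + 0 = 22)
D + (-70 - 1*43)*(-158) = 22 + (-70 - 1*43)*(-158) = 22 + (-70 - 43)*(-158) = 22 - 113*(-158) = 22 + 17854 = 17876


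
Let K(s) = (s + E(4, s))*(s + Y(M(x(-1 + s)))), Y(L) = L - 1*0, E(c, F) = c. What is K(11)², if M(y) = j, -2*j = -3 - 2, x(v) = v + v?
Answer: 164025/4 ≈ 41006.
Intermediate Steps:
x(v) = 2*v
j = 5/2 (j = -(-3 - 2)/2 = -½*(-5) = 5/2 ≈ 2.5000)
M(y) = 5/2
Y(L) = L (Y(L) = L + 0 = L)
K(s) = (4 + s)*(5/2 + s) (K(s) = (s + 4)*(s + 5/2) = (4 + s)*(5/2 + s))
K(11)² = (10 + 11² + (13/2)*11)² = (10 + 121 + 143/2)² = (405/2)² = 164025/4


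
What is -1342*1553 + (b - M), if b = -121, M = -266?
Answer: -2083981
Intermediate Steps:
-1342*1553 + (b - M) = -1342*1553 + (-121 - 1*(-266)) = -2084126 + (-121 + 266) = -2084126 + 145 = -2083981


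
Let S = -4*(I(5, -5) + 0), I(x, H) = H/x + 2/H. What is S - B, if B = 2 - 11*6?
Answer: 348/5 ≈ 69.600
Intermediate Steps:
I(x, H) = 2/H + H/x
S = 28/5 (S = -4*((2/(-5) - 5/5) + 0) = -4*((2*(-1/5) - 5*1/5) + 0) = -4*((-2/5 - 1) + 0) = -4*(-7/5 + 0) = -4*(-7/5) = 28/5 ≈ 5.6000)
B = -64 (B = 2 - 66 = -64)
S - B = 28/5 - 1*(-64) = 28/5 + 64 = 348/5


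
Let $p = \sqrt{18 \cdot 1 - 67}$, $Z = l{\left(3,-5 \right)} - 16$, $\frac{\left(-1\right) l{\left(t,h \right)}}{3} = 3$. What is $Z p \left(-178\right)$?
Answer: $31150 i \approx 31150.0 i$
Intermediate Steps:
$l{\left(t,h \right)} = -9$ ($l{\left(t,h \right)} = \left(-3\right) 3 = -9$)
$Z = -25$ ($Z = -9 - 16 = -25$)
$p = 7 i$ ($p = \sqrt{18 - 67} = \sqrt{-49} = 7 i \approx 7.0 i$)
$Z p \left(-178\right) = - 25 \cdot 7 i \left(-178\right) = - 175 i \left(-178\right) = 31150 i$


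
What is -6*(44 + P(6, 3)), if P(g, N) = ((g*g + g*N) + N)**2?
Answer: -19758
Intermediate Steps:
P(g, N) = (N + g**2 + N*g)**2 (P(g, N) = ((g**2 + N*g) + N)**2 = (N + g**2 + N*g)**2)
-6*(44 + P(6, 3)) = -6*(44 + (3 + 6**2 + 3*6)**2) = -6*(44 + (3 + 36 + 18)**2) = -6*(44 + 57**2) = -6*(44 + 3249) = -6*3293 = -19758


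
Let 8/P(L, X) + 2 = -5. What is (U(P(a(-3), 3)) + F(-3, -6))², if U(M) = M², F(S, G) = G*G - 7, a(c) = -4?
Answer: 2205225/2401 ≈ 918.46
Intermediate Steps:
F(S, G) = -7 + G² (F(S, G) = G² - 7 = -7 + G²)
P(L, X) = -8/7 (P(L, X) = 8/(-2 - 5) = 8/(-7) = 8*(-⅐) = -8/7)
(U(P(a(-3), 3)) + F(-3, -6))² = ((-8/7)² + (-7 + (-6)²))² = (64/49 + (-7 + 36))² = (64/49 + 29)² = (1485/49)² = 2205225/2401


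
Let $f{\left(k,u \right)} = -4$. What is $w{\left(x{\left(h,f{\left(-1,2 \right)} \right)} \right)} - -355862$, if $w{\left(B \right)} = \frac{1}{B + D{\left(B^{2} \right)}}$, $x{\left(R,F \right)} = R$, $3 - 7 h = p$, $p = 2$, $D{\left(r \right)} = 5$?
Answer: $\frac{12811039}{36} \approx 3.5586 \cdot 10^{5}$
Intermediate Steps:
$h = \frac{1}{7}$ ($h = \frac{3}{7} - \frac{2}{7} = \frac{1}{7} \approx 0.14286$)
$w{\left(B \right)} = \frac{1}{5 + B}$ ($w{\left(B \right)} = \frac{1}{B + 5} = \frac{1}{5 + B}$)
$w{\left(x{\left(h,f{\left(-1,2 \right)} \right)} \right)} - -355862 = \frac{1}{5 + \frac{1}{7}} - -355862 = \frac{1}{\frac{36}{7}} + 355862 = \frac{7}{36} + 355862 = \frac{12811039}{36}$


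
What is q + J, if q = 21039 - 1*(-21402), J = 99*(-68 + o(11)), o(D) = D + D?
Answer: 37887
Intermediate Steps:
o(D) = 2*D
J = -4554 (J = 99*(-68 + 2*11) = 99*(-68 + 22) = 99*(-46) = -4554)
q = 42441 (q = 21039 + 21402 = 42441)
q + J = 42441 - 4554 = 37887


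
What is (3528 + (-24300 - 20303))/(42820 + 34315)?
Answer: -8215/15427 ≈ -0.53251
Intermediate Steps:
(3528 + (-24300 - 20303))/(42820 + 34315) = (3528 - 44603)/77135 = -41075*1/77135 = -8215/15427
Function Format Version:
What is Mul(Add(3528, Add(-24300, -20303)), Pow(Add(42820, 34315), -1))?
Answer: Rational(-8215, 15427) ≈ -0.53251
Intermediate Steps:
Mul(Add(3528, Add(-24300, -20303)), Pow(Add(42820, 34315), -1)) = Mul(Add(3528, -44603), Pow(77135, -1)) = Mul(-41075, Rational(1, 77135)) = Rational(-8215, 15427)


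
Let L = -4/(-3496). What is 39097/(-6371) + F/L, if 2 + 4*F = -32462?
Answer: -45191988561/6371 ≈ -7.0934e+6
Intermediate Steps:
F = -8116 (F = -½ + (¼)*(-32462) = -½ - 16231/2 = -8116)
L = 1/874 (L = -1/3496*(-4) = 1/874 ≈ 0.0011442)
39097/(-6371) + F/L = 39097/(-6371) - 8116/1/874 = 39097*(-1/6371) - 8116*874 = -39097/6371 - 7093384 = -45191988561/6371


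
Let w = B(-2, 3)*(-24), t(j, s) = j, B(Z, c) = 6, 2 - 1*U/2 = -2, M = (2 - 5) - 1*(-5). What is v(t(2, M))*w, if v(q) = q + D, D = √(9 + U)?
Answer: -288 - 144*√17 ≈ -881.73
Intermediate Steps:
M = 2 (M = -3 + 5 = 2)
U = 8 (U = 4 - 2*(-2) = 4 + 4 = 8)
D = √17 (D = √(9 + 8) = √17 ≈ 4.1231)
w = -144 (w = 6*(-24) = -144)
v(q) = q + √17
v(t(2, M))*w = (2 + √17)*(-144) = -288 - 144*√17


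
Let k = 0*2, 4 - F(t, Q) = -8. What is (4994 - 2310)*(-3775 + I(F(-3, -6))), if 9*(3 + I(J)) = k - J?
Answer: -30431192/3 ≈ -1.0144e+7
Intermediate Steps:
F(t, Q) = 12 (F(t, Q) = 4 - 1*(-8) = 4 + 8 = 12)
k = 0
I(J) = -3 - J/9 (I(J) = -3 + (0 - J)/9 = -3 + (-J)/9 = -3 - J/9)
(4994 - 2310)*(-3775 + I(F(-3, -6))) = (4994 - 2310)*(-3775 + (-3 - 1/9*12)) = 2684*(-3775 + (-3 - 4/3)) = 2684*(-3775 - 13/3) = 2684*(-11338/3) = -30431192/3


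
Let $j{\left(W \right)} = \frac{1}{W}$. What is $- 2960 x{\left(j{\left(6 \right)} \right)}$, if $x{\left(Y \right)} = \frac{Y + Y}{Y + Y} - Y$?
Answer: $- \frac{7400}{3} \approx -2466.7$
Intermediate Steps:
$x{\left(Y \right)} = 1 - Y$ ($x{\left(Y \right)} = \frac{2 Y}{2 Y} - Y = 2 Y \frac{1}{2 Y} - Y = 1 - Y$)
$- 2960 x{\left(j{\left(6 \right)} \right)} = - 2960 \left(1 - \frac{1}{6}\right) = \left(-2960\right) \frac{5}{6} = - \frac{7400}{3}$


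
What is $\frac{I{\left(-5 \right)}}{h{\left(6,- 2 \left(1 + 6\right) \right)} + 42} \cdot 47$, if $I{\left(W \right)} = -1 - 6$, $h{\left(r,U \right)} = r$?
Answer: $- \frac{329}{48} \approx -6.8542$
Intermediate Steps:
$I{\left(W \right)} = -7$ ($I{\left(W \right)} = -1 - 6 = -7$)
$\frac{I{\left(-5 \right)}}{h{\left(6,- 2 \left(1 + 6\right) \right)} + 42} \cdot 47 = - \frac{7}{6 + 42} \cdot 47 = - \frac{7}{48} \cdot 47 = \left(-7\right) \frac{1}{48} \cdot 47 = \left(- \frac{7}{48}\right) 47 = - \frac{329}{48}$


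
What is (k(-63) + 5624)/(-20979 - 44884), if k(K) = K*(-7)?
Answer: -6065/65863 ≈ -0.092085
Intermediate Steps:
k(K) = -7*K
(k(-63) + 5624)/(-20979 - 44884) = (-7*(-63) + 5624)/(-20979 - 44884) = (441 + 5624)/(-65863) = 6065*(-1/65863) = -6065/65863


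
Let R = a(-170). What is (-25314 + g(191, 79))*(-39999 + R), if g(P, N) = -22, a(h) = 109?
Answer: 1010653040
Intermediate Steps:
R = 109
(-25314 + g(191, 79))*(-39999 + R) = (-25314 - 22)*(-39999 + 109) = -25336*(-39890) = 1010653040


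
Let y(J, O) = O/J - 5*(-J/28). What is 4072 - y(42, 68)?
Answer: 170641/42 ≈ 4062.9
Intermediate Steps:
y(J, O) = 5*J/28 + O/J (y(J, O) = O/J - (-5)*J/28 = O/J + 5*J/28 = 5*J/28 + O/J)
4072 - y(42, 68) = 4072 - ((5/28)*42 + 68/42) = 4072 - (15/2 + 68*(1/42)) = 4072 - (15/2 + 34/21) = 4072 - 1*383/42 = 4072 - 383/42 = 170641/42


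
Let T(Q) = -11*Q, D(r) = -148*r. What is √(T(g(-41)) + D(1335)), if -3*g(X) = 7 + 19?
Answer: 83*I*√258/3 ≈ 444.39*I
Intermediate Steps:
g(X) = -26/3 (g(X) = -(7 + 19)/3 = -⅓*26 = -26/3)
√(T(g(-41)) + D(1335)) = √(-11*(-26/3) - 148*1335) = √(286/3 - 197580) = √(-592454/3) = 83*I*√258/3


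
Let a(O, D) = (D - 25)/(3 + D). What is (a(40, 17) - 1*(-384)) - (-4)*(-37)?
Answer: 1178/5 ≈ 235.60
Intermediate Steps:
a(O, D) = (-25 + D)/(3 + D)
(a(40, 17) - 1*(-384)) - (-4)*(-37) = ((-25 + 17)/(3 + 17) - 1*(-384)) - (-4)*(-37) = (-8/20 + 384) - 1*148 = ((1/20)*(-8) + 384) - 148 = (-2/5 + 384) - 148 = 1918/5 - 148 = 1178/5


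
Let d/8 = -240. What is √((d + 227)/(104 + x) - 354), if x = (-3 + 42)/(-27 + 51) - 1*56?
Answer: I*√61170554/397 ≈ 19.701*I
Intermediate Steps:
d = -1920 (d = 8*(-240) = -1920)
x = -435/8 (x = 39/24 - 56 = 39*(1/24) - 56 = 13/8 - 56 = -435/8 ≈ -54.375)
√((d + 227)/(104 + x) - 354) = √((-1920 + 227)/(104 - 435/8) - 354) = √(-1693/397/8 - 354) = √(-1693*8/397 - 354) = √(-13544/397 - 354) = √(-154082/397) = I*√61170554/397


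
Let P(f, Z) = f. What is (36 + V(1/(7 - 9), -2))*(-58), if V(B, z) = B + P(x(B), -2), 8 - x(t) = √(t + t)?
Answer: -2523 + 58*I ≈ -2523.0 + 58.0*I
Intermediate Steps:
x(t) = 8 - √2*√t (x(t) = 8 - √(t + t) = 8 - √(2*t) = 8 - √2*√t)
V(B, z) = 8 + B - √2*√B (V(B, z) = B + (8 - √2*√B) = 8 + B - √2*√B)
(36 + V(1/(7 - 9), -2))*(-58) = (36 + (8 + 1/(7 - 9) - √2*√(1/(7 - 9))))*(-58) = (36 + (8 + 1/(-2) - √2*√(1/(-2))))*(-58) = (36 + (8 - ½ - √2*√(-½)))*(-58) = (36 + (8 - ½ - √2*I*√2/2))*(-58) = (36 + (8 - ½ - I))*(-58) = (36 + (15/2 - I))*(-58) = (87/2 - I)*(-58) = -2523 + 58*I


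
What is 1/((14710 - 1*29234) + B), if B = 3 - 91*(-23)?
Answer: -1/12428 ≈ -8.0463e-5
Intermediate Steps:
B = 2096 (B = 3 + 2093 = 2096)
1/((14710 - 1*29234) + B) = 1/((14710 - 1*29234) + 2096) = 1/((14710 - 29234) + 2096) = 1/(-14524 + 2096) = 1/(-12428) = -1/12428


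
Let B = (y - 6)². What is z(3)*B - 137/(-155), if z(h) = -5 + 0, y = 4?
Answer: -2963/155 ≈ -19.116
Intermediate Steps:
z(h) = -5
B = 4 (B = (4 - 6)² = (-2)² = 4)
z(3)*B - 137/(-155) = -5*4 - 137/(-155) = -20 - 137*(-1/155) = -20 + 137/155 = -2963/155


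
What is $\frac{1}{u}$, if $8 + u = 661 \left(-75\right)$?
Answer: $- \frac{1}{49583} \approx -2.0168 \cdot 10^{-5}$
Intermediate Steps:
$u = -49583$ ($u = -8 + 661 \left(-75\right) = -8 - 49575 = -49583$)
$\frac{1}{u} = \frac{1}{-49583} = - \frac{1}{49583}$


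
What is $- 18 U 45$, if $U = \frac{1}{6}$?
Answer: $-135$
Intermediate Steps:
$U = \frac{1}{6} \approx 0.16667$
$- 18 U 45 = \left(-18\right) \frac{1}{6} \cdot 45 = \left(-3\right) 45 = -135$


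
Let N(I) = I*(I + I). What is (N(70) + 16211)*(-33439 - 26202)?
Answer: -1551322051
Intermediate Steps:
N(I) = 2*I² (N(I) = I*(2*I) = 2*I²)
(N(70) + 16211)*(-33439 - 26202) = (2*70² + 16211)*(-33439 - 26202) = (2*4900 + 16211)*(-59641) = (9800 + 16211)*(-59641) = 26011*(-59641) = -1551322051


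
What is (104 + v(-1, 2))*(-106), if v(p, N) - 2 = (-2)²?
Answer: -11660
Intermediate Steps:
v(p, N) = 6 (v(p, N) = 2 + (-2)² = 2 + 4 = 6)
(104 + v(-1, 2))*(-106) = (104 + 6)*(-106) = 110*(-106) = -11660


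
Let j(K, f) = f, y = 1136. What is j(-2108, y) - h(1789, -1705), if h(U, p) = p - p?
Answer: 1136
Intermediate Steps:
h(U, p) = 0
j(-2108, y) - h(1789, -1705) = 1136 - 1*0 = 1136 + 0 = 1136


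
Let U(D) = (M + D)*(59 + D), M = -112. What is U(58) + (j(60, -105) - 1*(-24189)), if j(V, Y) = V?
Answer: 17931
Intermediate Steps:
U(D) = (-112 + D)*(59 + D)
U(58) + (j(60, -105) - 1*(-24189)) = (-6608 + 58**2 - 53*58) + (60 - 1*(-24189)) = (-6608 + 3364 - 3074) + (60 + 24189) = -6318 + 24249 = 17931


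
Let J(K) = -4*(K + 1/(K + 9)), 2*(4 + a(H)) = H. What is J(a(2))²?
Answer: 1156/9 ≈ 128.44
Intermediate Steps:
a(H) = -4 + H/2
J(K) = -4*K - 4/(9 + K) (J(K) = -4*(K + 1/(9 + K)) = -4*K - 4/(9 + K))
J(a(2))² = (4*(-1 - (-4 + (½)*2)² - 9*(-4 + (½)*2))/(9 + (-4 + (½)*2)))² = (4*(-1 - (-4 + 1)² - 9*(-4 + 1))/(9 + (-4 + 1)))² = (4*(-1 - 1*(-3)² - 9*(-3))/(9 - 3))² = (4*(-1 - 1*9 + 27)/6)² = (4*(⅙)*(-1 - 9 + 27))² = (4*(⅙)*17)² = (34/3)² = 1156/9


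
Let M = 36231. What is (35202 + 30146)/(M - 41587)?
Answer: -16337/1339 ≈ -12.201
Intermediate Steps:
(35202 + 30146)/(M - 41587) = (35202 + 30146)/(36231 - 41587) = 65348/(-5356) = 65348*(-1/5356) = -16337/1339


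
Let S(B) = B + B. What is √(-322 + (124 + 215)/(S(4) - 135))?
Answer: I*√5236591/127 ≈ 18.019*I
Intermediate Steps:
S(B) = 2*B
√(-322 + (124 + 215)/(S(4) - 135)) = √(-322 + (124 + 215)/(2*4 - 135)) = √(-322 + 339/(8 - 135)) = √(-322 + 339/(-127)) = √(-322 + 339*(-1/127)) = √(-322 - 339/127) = √(-41233/127) = I*√5236591/127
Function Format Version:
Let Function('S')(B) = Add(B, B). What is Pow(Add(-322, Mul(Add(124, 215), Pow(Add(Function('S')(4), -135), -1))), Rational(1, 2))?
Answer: Mul(Rational(1, 127), I, Pow(5236591, Rational(1, 2))) ≈ Mul(18.019, I)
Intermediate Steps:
Function('S')(B) = Mul(2, B)
Pow(Add(-322, Mul(Add(124, 215), Pow(Add(Function('S')(4), -135), -1))), Rational(1, 2)) = Pow(Add(-322, Mul(Add(124, 215), Pow(Add(Mul(2, 4), -135), -1))), Rational(1, 2)) = Pow(Add(-322, Mul(339, Pow(Add(8, -135), -1))), Rational(1, 2)) = Pow(Add(-322, Mul(339, Pow(-127, -1))), Rational(1, 2)) = Pow(Add(-322, Mul(339, Rational(-1, 127))), Rational(1, 2)) = Pow(Add(-322, Rational(-339, 127)), Rational(1, 2)) = Pow(Rational(-41233, 127), Rational(1, 2)) = Mul(Rational(1, 127), I, Pow(5236591, Rational(1, 2)))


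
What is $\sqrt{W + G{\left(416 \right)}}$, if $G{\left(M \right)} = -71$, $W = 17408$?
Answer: $\sqrt{17337} \approx 131.67$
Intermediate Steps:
$\sqrt{W + G{\left(416 \right)}} = \sqrt{17408 - 71} = \sqrt{17337}$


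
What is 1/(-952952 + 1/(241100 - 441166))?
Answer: -200066/190653294833 ≈ -1.0494e-6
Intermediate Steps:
1/(-952952 + 1/(241100 - 441166)) = 1/(-952952 + 1/(-200066)) = 1/(-952952 - 1/200066) = 1/(-190653294833/200066) = -200066/190653294833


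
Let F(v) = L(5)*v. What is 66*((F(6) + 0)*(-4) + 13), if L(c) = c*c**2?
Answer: -197142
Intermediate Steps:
L(c) = c**3
F(v) = 125*v (F(v) = 5**3*v = 125*v)
66*((F(6) + 0)*(-4) + 13) = 66*((125*6 + 0)*(-4) + 13) = 66*((750 + 0)*(-4) + 13) = 66*(750*(-4) + 13) = 66*(-3000 + 13) = 66*(-2987) = -197142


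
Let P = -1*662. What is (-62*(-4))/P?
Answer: -124/331 ≈ -0.37462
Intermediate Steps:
P = -662
(-62*(-4))/P = -62*(-4)/(-662) = 248*(-1/662) = -124/331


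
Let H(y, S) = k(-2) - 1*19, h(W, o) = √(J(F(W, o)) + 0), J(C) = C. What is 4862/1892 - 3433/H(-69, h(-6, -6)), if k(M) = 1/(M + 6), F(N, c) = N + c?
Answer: 1197527/6450 ≈ 185.66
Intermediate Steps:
h(W, o) = √(W + o) (h(W, o) = √((W + o) + 0) = √(W + o))
k(M) = 1/(6 + M)
H(y, S) = -75/4 (H(y, S) = 1/(6 - 2) - 1*19 = 1/4 - 19 = ¼ - 19 = -75/4)
4862/1892 - 3433/H(-69, h(-6, -6)) = 4862/1892 - 3433/(-75/4) = 4862*(1/1892) - 3433*(-4/75) = 221/86 + 13732/75 = 1197527/6450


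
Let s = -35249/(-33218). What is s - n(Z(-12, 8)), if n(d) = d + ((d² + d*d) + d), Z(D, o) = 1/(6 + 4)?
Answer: 349263/415225 ≈ 0.84114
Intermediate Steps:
Z(D, o) = ⅒ (Z(D, o) = 1/10 = ⅒)
n(d) = 2*d + 2*d² (n(d) = d + ((d² + d²) + d) = d + (2*d² + d) = d + (d + 2*d²) = 2*d + 2*d²)
s = 35249/33218 (s = -35249*(-1/33218) = 35249/33218 ≈ 1.0611)
s - n(Z(-12, 8)) = 35249/33218 - 2*(1 + ⅒)/10 = 35249/33218 - 2*11/(10*10) = 35249/33218 - 1*11/50 = 35249/33218 - 11/50 = 349263/415225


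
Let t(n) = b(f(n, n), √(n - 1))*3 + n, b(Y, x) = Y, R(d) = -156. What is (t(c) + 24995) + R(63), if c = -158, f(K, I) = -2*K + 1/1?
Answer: 25632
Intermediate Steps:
f(K, I) = 1 - 2*K (f(K, I) = -2*K + 1 = 1 - 2*K)
t(n) = 3 - 5*n (t(n) = (1 - 2*n)*3 + n = (3 - 6*n) + n = 3 - 5*n)
(t(c) + 24995) + R(63) = ((3 - 5*(-158)) + 24995) - 156 = ((3 + 790) + 24995) - 156 = (793 + 24995) - 156 = 25788 - 156 = 25632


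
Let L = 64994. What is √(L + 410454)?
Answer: 2*√118862 ≈ 689.53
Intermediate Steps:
√(L + 410454) = √(64994 + 410454) = √475448 = 2*√118862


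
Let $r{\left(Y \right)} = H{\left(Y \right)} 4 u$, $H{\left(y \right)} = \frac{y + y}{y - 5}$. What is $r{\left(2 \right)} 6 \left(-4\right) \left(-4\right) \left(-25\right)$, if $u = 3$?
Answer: $38400$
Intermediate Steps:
$H{\left(y \right)} = \frac{2 y}{-5 + y}$
$r{\left(Y \right)} = \frac{24 Y}{-5 + Y}$ ($r{\left(Y \right)} = \frac{2 Y}{-5 + Y} 4 \cdot 3 = \frac{8 Y}{-5 + Y} 3 = \frac{24 Y}{-5 + Y}$)
$r{\left(2 \right)} 6 \left(-4\right) \left(-4\right) \left(-25\right) = 24 \cdot 2 \frac{1}{-5 + 2} \cdot 6 \left(-4\right) \left(-4\right) \left(-25\right) = 24 \cdot 2 \frac{1}{-3} \left(\left(-24\right) \left(-4\right)\right) \left(-25\right) = 24 \cdot 2 \left(- \frac{1}{3}\right) 96 \left(-25\right) = \left(-16\right) 96 \left(-25\right) = \left(-1536\right) \left(-25\right) = 38400$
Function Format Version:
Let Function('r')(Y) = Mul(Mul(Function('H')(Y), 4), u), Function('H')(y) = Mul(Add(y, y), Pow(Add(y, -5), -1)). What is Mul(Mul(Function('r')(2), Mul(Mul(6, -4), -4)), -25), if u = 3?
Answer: 38400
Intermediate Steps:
Function('H')(y) = Mul(2, y, Pow(Add(-5, y), -1)) (Function('H')(y) = Mul(Mul(2, y), Pow(Add(-5, y), -1)) = Mul(2, y, Pow(Add(-5, y), -1)))
Function('r')(Y) = Mul(24, Y, Pow(Add(-5, Y), -1)) (Function('r')(Y) = Mul(Mul(Mul(2, Y, Pow(Add(-5, Y), -1)), 4), 3) = Mul(Mul(8, Y, Pow(Add(-5, Y), -1)), 3) = Mul(24, Y, Pow(Add(-5, Y), -1)))
Mul(Mul(Function('r')(2), Mul(Mul(6, -4), -4)), -25) = Mul(Mul(Mul(24, 2, Pow(Add(-5, 2), -1)), Mul(Mul(6, -4), -4)), -25) = Mul(Mul(Mul(24, 2, Pow(-3, -1)), Mul(-24, -4)), -25) = Mul(Mul(Mul(24, 2, Rational(-1, 3)), 96), -25) = Mul(Mul(-16, 96), -25) = Mul(-1536, -25) = 38400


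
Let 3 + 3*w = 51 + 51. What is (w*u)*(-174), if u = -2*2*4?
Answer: 91872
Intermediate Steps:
w = 33 (w = -1 + (51 + 51)/3 = -1 + (⅓)*102 = -1 + 34 = 33)
u = -16 (u = -4*4 = -16)
(w*u)*(-174) = (33*(-16))*(-174) = -528*(-174) = 91872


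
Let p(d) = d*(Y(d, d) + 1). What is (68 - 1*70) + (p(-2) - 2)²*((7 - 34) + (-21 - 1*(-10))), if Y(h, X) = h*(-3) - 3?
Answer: -3802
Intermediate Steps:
Y(h, X) = -3 - 3*h (Y(h, X) = -3*h - 3 = -3 - 3*h)
p(d) = d*(-2 - 3*d) (p(d) = d*((-3 - 3*d) + 1) = d*(-2 - 3*d))
(68 - 1*70) + (p(-2) - 2)²*((7 - 34) + (-21 - 1*(-10))) = (68 - 1*70) + (-1*(-2)*(2 + 3*(-2)) - 2)²*((7 - 34) + (-21 - 1*(-10))) = (68 - 70) + (-1*(-2)*(2 - 6) - 2)²*(-27 + (-21 + 10)) = -2 + (-1*(-2)*(-4) - 2)²*(-27 - 11) = -2 + (-8 - 2)²*(-38) = -2 + (-10)²*(-38) = -2 + 100*(-38) = -2 - 3800 = -3802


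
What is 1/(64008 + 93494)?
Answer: 1/157502 ≈ 6.3491e-6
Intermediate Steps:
1/(64008 + 93494) = 1/157502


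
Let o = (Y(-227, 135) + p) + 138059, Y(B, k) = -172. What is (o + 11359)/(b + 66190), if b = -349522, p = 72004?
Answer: -36875/47222 ≈ -0.78089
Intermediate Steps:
o = 209891 (o = (-172 + 72004) + 138059 = 71832 + 138059 = 209891)
(o + 11359)/(b + 66190) = (209891 + 11359)/(-349522 + 66190) = 221250/(-283332) = 221250*(-1/283332) = -36875/47222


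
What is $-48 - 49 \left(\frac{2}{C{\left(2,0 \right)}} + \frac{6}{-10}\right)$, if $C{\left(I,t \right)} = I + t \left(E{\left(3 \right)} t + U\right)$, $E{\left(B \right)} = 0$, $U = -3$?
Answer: $- \frac{338}{5} \approx -67.6$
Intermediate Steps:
$C{\left(I,t \right)} = I - 3 t$ ($C{\left(I,t \right)} = I + t \left(0 t - 3\right) = I + t \left(0 - 3\right) = I + t \left(-3\right) = I - 3 t$)
$-48 - 49 \left(\frac{2}{C{\left(2,0 \right)}} + \frac{6}{-10}\right) = -48 - 49 \left(\frac{2}{2 - 0} + \frac{6}{-10}\right) = -48 - 49 \left(\frac{2}{2 + 0} + 6 \left(- \frac{1}{10}\right)\right) = -48 - 49 \left(\frac{2}{2} - \frac{3}{5}\right) = -48 - 49 \left(2 \cdot \frac{1}{2} - \frac{3}{5}\right) = -48 - 49 \left(1 - \frac{3}{5}\right) = -48 - \frac{98}{5} = - \frac{338}{5}$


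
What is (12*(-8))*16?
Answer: -1536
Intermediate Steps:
(12*(-8))*16 = -96*16 = -1536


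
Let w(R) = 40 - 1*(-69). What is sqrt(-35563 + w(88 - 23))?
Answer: I*sqrt(35454) ≈ 188.29*I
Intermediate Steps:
w(R) = 109 (w(R) = 40 + 69 = 109)
sqrt(-35563 + w(88 - 23)) = sqrt(-35563 + 109) = sqrt(-35454) = I*sqrt(35454)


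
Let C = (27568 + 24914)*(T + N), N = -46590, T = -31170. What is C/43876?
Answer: -1020250080/10969 ≈ -93012.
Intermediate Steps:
C = -4081000320 (C = (27568 + 24914)*(-31170 - 46590) = 52482*(-77760) = -4081000320)
C/43876 = -4081000320/43876 = -4081000320*1/43876 = -1020250080/10969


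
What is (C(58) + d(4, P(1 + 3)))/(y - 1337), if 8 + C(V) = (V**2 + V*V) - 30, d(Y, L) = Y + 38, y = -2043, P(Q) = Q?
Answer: -1683/845 ≈ -1.9917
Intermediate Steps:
d(Y, L) = 38 + Y
C(V) = -38 + 2*V**2 (C(V) = -8 + ((V**2 + V*V) - 30) = -8 + ((V**2 + V**2) - 30) = -8 + (2*V**2 - 30) = -8 + (-30 + 2*V**2) = -38 + 2*V**2)
(C(58) + d(4, P(1 + 3)))/(y - 1337) = ((-38 + 2*58**2) + (38 + 4))/(-2043 - 1337) = ((-38 + 2*3364) + 42)/(-3380) = ((-38 + 6728) + 42)*(-1/3380) = (6690 + 42)*(-1/3380) = 6732*(-1/3380) = -1683/845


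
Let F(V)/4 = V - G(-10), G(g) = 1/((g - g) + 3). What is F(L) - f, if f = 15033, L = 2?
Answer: -45079/3 ≈ -15026.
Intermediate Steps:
G(g) = ⅓ (G(g) = 1/(0 + 3) = 1/3 = ⅓)
F(V) = -4/3 + 4*V (F(V) = 4*(V - 1*⅓) = 4*(V - ⅓) = 4*(-⅓ + V) = -4/3 + 4*V)
F(L) - f = (-4/3 + 4*2) - 1*15033 = (-4/3 + 8) - 15033 = 20/3 - 15033 = -45079/3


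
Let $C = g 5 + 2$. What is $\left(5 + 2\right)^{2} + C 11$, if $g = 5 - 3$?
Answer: $181$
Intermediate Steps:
$g = 2$ ($g = 5 - 3 = 2$)
$C = 12$ ($C = 2 \cdot 5 + 2 = 10 + 2 = 12$)
$\left(5 + 2\right)^{2} + C 11 = \left(5 + 2\right)^{2} + 12 \cdot 11 = 7^{2} + 132 = 49 + 132 = 181$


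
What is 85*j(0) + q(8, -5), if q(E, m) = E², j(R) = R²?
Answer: 64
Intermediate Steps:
85*j(0) + q(8, -5) = 85*0² + 8² = 85*0 + 64 = 0 + 64 = 64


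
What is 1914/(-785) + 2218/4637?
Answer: -7134088/3640045 ≈ -1.9599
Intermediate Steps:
1914/(-785) + 2218/4637 = 1914*(-1/785) + 2218*(1/4637) = -1914/785 + 2218/4637 = -7134088/3640045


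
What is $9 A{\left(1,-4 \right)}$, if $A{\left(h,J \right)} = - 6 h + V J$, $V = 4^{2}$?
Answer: $-630$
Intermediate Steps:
$V = 16$
$A{\left(h,J \right)} = - 6 h + 16 J$
$9 A{\left(1,-4 \right)} = 9 \left(\left(-6\right) 1 + 16 \left(-4\right)\right) = 9 \left(-6 - 64\right) = 9 \left(-70\right) = -630$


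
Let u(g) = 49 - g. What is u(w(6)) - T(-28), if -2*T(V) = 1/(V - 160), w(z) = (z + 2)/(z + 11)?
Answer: 310183/6392 ≈ 48.527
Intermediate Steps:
w(z) = (2 + z)/(11 + z)
T(V) = -1/(2*(-160 + V)) (T(V) = -1/(2*(V - 160)) = -1/(2*(-160 + V)))
u(w(6)) - T(-28) = (49 - (2 + 6)/(11 + 6)) - (-1)/(-320 + 2*(-28)) = (49 - 8/17) - (-1)/(-320 - 56) = (49 - 8/17) - (-1)/(-376) = (49 - 1*8/17) - (-1)*(-1)/376 = (49 - 8/17) - 1*1/376 = 825/17 - 1/376 = 310183/6392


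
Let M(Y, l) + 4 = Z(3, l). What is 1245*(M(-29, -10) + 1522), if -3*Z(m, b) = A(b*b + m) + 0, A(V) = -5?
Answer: 1891985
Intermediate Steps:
Z(m, b) = 5/3 (Z(m, b) = -(-5 + 0)/3 = -⅓*(-5) = 5/3)
M(Y, l) = -7/3 (M(Y, l) = -4 + 5/3 = -7/3)
1245*(M(-29, -10) + 1522) = 1245*(-7/3 + 1522) = 1245*(4559/3) = 1891985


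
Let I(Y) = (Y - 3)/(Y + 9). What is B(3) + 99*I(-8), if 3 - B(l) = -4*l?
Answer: -1074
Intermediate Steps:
B(l) = 3 + 4*l (B(l) = 3 - (-4)*l = 3 + 4*l)
I(Y) = (-3 + Y)/(9 + Y)
B(3) + 99*I(-8) = (3 + 4*3) + 99*((-3 - 8)/(9 - 8)) = (3 + 12) + 99*(-11/1) = 15 + 99*(1*(-11)) = 15 + 99*(-11) = 15 - 1089 = -1074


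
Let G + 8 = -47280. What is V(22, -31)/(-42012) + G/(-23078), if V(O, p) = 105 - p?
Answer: 247940606/121194117 ≈ 2.0458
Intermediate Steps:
G = -47288 (G = -8 - 47280 = -47288)
V(22, -31)/(-42012) + G/(-23078) = (105 - 1*(-31))/(-42012) - 47288/(-23078) = (105 + 31)*(-1/42012) - 47288*(-1/23078) = 136*(-1/42012) + 23644/11539 = -34/10503 + 23644/11539 = 247940606/121194117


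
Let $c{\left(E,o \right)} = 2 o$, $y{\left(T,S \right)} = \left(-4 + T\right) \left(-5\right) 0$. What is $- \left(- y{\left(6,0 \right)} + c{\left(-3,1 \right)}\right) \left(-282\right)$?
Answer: $564$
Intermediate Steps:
$y{\left(T,S \right)} = 0$ ($y{\left(T,S \right)} = \left(20 - 5 T\right) 0 = 0$)
$- \left(- y{\left(6,0 \right)} + c{\left(-3,1 \right)}\right) \left(-282\right) = - \left(\left(-1\right) 0 + 2 \cdot 1\right) \left(-282\right) = - \left(0 + 2\right) \left(-282\right) = - 2 \left(-282\right) = \left(-1\right) \left(-564\right) = 564$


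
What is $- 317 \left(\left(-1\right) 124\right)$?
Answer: $39308$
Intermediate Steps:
$- 317 \left(\left(-1\right) 124\right) = \left(-317\right) \left(-124\right) = 39308$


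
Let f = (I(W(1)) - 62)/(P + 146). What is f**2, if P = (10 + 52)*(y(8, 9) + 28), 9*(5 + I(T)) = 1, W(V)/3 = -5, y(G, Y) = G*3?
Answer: 90601/229977225 ≈ 0.00039396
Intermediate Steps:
y(G, Y) = 3*G
W(V) = -15 (W(V) = 3*(-5) = -15)
I(T) = -44/9 (I(T) = -5 + (1/9)*1 = -5 + 1/9 = -44/9)
P = 3224 (P = (10 + 52)*(3*8 + 28) = 62*(24 + 28) = 62*52 = 3224)
f = -301/15165 (f = (-44/9 - 62)/(3224 + 146) = -602/9/3370 = -602/9*1/3370 = -301/15165 ≈ -0.019848)
f**2 = (-301/15165)**2 = 90601/229977225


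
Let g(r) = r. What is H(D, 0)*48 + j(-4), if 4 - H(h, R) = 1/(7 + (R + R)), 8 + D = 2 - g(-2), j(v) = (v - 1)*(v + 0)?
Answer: 1436/7 ≈ 205.14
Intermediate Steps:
j(v) = v*(-1 + v) (j(v) = (-1 + v)*v = v*(-1 + v))
D = -4 (D = -8 + (2 - 1*(-2)) = -8 + (2 + 2) = -8 + 4 = -4)
H(h, R) = 4 - 1/(7 + 2*R) (H(h, R) = 4 - 1/(7 + (R + R)) = 4 - 1/(7 + 2*R))
H(D, 0)*48 + j(-4) = ((27 + 8*0)/(7 + 2*0))*48 - 4*(-1 - 4) = ((27 + 0)/(7 + 0))*48 - 4*(-5) = (27/7)*48 + 20 = 1296/7 + 20 = 1436/7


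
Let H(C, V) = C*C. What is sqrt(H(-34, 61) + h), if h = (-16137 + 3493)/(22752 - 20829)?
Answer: 2*sqrt(1062622878)/1923 ≈ 33.903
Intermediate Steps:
h = -12644/1923 ≈ -6.5751
H(C, V) = C**2
sqrt(H(-34, 61) + h) = sqrt((-34)**2 - 12644/1923) = sqrt(1156 - 12644/1923) = sqrt(2210344/1923) = 2*sqrt(1062622878)/1923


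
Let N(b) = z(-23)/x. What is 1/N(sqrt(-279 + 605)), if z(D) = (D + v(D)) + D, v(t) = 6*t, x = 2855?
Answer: -2855/184 ≈ -15.516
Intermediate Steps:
z(D) = 8*D (z(D) = (D + 6*D) + D = 7*D + D = 8*D)
N(b) = -184/2855 (N(b) = (8*(-23))/2855 = -184*1/2855 = -184/2855)
1/N(sqrt(-279 + 605)) = 1/(-184/2855) = -2855/184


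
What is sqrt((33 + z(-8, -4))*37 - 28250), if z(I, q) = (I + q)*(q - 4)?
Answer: I*sqrt(23477) ≈ 153.22*I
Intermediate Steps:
z(I, q) = (-4 + q)*(I + q) (z(I, q) = (I + q)*(-4 + q) = (-4 + q)*(I + q))
sqrt((33 + z(-8, -4))*37 - 28250) = sqrt((33 + ((-4)**2 - 4*(-8) - 4*(-4) - 8*(-4)))*37 - 28250) = sqrt((33 + (16 + 32 + 16 + 32))*37 - 28250) = sqrt((33 + 96)*37 - 28250) = sqrt(129*37 - 28250) = sqrt(4773 - 28250) = sqrt(-23477) = I*sqrt(23477)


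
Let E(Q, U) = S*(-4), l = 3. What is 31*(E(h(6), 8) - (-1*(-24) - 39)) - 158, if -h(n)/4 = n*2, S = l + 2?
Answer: -313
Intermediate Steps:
S = 5 (S = 3 + 2 = 5)
h(n) = -8*n (h(n) = -4*n*2 = -8*n)
E(Q, U) = -20 (E(Q, U) = 5*(-4) = -20)
31*(E(h(6), 8) - (-1*(-24) - 39)) - 158 = 31*(-20 - (-1*(-24) - 39)) - 158 = 31*(-20 - (24 - 39)) - 158 = 31*(-20 - 1*(-15)) - 158 = 31*(-20 + 15) - 158 = 31*(-5) - 158 = -155 - 158 = -313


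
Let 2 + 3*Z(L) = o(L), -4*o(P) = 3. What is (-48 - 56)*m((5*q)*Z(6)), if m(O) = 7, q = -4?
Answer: -728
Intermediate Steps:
o(P) = -¾ (o(P) = -¼*3 = -¾)
Z(L) = -11/12 (Z(L) = -⅔ + (⅓)*(-¾) = -⅔ - ¼ = -11/12)
(-48 - 56)*m((5*q)*Z(6)) = (-48 - 56)*7 = -104*7 = -728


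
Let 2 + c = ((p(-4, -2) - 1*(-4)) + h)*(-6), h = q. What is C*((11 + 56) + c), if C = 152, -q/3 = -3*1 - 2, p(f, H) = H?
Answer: -5624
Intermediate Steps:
q = 15 (q = -3*(-3*1 - 2) = -3*(-3 - 2) = -3*(-5) = 15)
h = 15
c = -104 (c = -2 + ((-2 - 1*(-4)) + 15)*(-6) = -2 + ((-2 + 4) + 15)*(-6) = -2 + (2 + 15)*(-6) = -2 + 17*(-6) = -2 - 102 = -104)
C*((11 + 56) + c) = 152*((11 + 56) - 104) = 152*(67 - 104) = 152*(-37) = -5624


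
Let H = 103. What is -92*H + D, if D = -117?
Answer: -9593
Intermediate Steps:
-92*H + D = -92*103 - 117 = -9476 - 117 = -9593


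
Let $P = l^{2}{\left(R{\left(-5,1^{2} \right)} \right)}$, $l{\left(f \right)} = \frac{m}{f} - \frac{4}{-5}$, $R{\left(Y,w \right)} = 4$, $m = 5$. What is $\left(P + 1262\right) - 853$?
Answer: $\frac{165281}{400} \approx 413.2$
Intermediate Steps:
$l{\left(f \right)} = \frac{4}{5} + \frac{5}{f}$ ($l{\left(f \right)} = \frac{5}{f} - \frac{4}{-5} = \frac{5}{f} - - \frac{4}{5} = \frac{5}{f} + \frac{4}{5} = \frac{4}{5} + \frac{5}{f}$)
$P = \frac{1681}{400}$ ($P = \left(\frac{4}{5} + \frac{5}{4}\right)^{2} = \left(\frac{41}{20}\right)^{2} = \frac{1681}{400} \approx 4.2025$)
$\left(P + 1262\right) - 853 = \left(\frac{1681}{400} + 1262\right) - 853 = \frac{506481}{400} - 853 = \frac{165281}{400}$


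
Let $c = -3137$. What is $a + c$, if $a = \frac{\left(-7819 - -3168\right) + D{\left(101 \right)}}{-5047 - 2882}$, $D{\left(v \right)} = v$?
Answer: $- \frac{24868723}{7929} \approx -3136.4$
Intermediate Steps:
$a = \frac{4550}{7929}$ ($a = \frac{\left(-7819 - -3168\right) + 101}{-5047 - 2882} = \frac{\left(-7819 + 3168\right) + 101}{-7929} = \left(-4651 + 101\right) \left(- \frac{1}{7929}\right) = \left(-4550\right) \left(- \frac{1}{7929}\right) = \frac{4550}{7929} \approx 0.57384$)
$a + c = \frac{4550}{7929} - 3137 = - \frac{24868723}{7929}$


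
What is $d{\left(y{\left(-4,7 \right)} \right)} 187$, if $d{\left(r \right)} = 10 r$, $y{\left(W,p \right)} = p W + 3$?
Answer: $-46750$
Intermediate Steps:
$y{\left(W,p \right)} = 3 + W p$ ($y{\left(W,p \right)} = W p + 3 = 3 + W p$)
$d{\left(y{\left(-4,7 \right)} \right)} 187 = 10 \left(3 - 28\right) 187 = 10 \left(-25\right) 187 = \left(-250\right) 187 = -46750$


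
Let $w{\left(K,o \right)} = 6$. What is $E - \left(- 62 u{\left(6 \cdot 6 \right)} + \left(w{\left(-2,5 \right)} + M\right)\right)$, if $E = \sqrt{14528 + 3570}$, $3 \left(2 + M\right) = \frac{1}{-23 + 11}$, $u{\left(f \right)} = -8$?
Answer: $- \frac{17999}{36} + \sqrt{18098} \approx -365.44$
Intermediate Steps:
$M = - \frac{73}{36}$ ($M = -2 + \frac{1}{3 \left(-23 + 11\right)} = -2 + \frac{1}{3 \left(-12\right)} = -2 + \frac{1}{3} \left(- \frac{1}{12}\right) = -2 - \frac{1}{36} = - \frac{73}{36} \approx -2.0278$)
$E = \sqrt{18098} \approx 134.53$
$E - \left(- 62 u{\left(6 \cdot 6 \right)} + \left(w{\left(-2,5 \right)} + M\right)\right) = \sqrt{18098} - \left(\left(-62\right) \left(-8\right) + \left(6 - \frac{73}{36}\right)\right) = \sqrt{18098} - \left(496 + \frac{143}{36}\right) = \sqrt{18098} - \frac{17999}{36} = - \frac{17999}{36} + \sqrt{18098}$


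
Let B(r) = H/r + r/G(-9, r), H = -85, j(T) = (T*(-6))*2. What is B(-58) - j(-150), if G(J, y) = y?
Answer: -104257/58 ≈ -1797.5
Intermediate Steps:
j(T) = -12*T (j(T) = -6*T*2 = -12*T)
B(r) = 1 - 85/r (B(r) = -85/r + r/r = -85/r + 1 = 1 - 85/r)
B(-58) - j(-150) = (-85 - 58)/(-58) - (-12)*(-150) = -1/58*(-143) - 1*1800 = 143/58 - 1800 = -104257/58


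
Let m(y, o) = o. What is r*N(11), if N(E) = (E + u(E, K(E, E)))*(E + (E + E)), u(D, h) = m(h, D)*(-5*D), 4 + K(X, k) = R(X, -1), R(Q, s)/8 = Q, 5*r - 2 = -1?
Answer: -19602/5 ≈ -3920.4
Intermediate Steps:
r = 1/5 (r = 2/5 + (1/5)*(-1) = 2/5 - 1/5 = 1/5 ≈ 0.20000)
R(Q, s) = 8*Q
K(X, k) = -4 + 8*X
u(D, h) = -5*D**2 (u(D, h) = D*(-5*D) = -5*D**2)
N(E) = 3*E*(E - 5*E**2) (N(E) = (E - 5*E**2)*(E + (E + E)) = (E - 5*E**2)*(E + 2*E) = (E - 5*E**2)*(3*E) = 3*E*(E - 5*E**2))
r*N(11) = (11**2*(3 - 15*11))/5 = (121*(3 - 165))/5 = (121*(-162))/5 = (1/5)*(-19602) = -19602/5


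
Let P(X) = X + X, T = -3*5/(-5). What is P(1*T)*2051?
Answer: 12306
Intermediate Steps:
T = 3 (T = -15*(-⅕) = 3)
P(X) = 2*X
P(1*T)*2051 = (2*(1*3))*2051 = (2*3)*2051 = 6*2051 = 12306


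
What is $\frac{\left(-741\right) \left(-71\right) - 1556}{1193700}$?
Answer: $\frac{10211}{238740} \approx 0.04277$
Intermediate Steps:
$\frac{\left(-741\right) \left(-71\right) - 1556}{1193700} = \left(52611 - 1556\right) \frac{1}{1193700} = 51055 \cdot \frac{1}{1193700} = \frac{10211}{238740}$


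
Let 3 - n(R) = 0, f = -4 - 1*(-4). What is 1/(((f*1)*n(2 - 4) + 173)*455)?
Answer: 1/78715 ≈ 1.2704e-5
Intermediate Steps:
f = 0 (f = -4 + 4 = 0)
n(R) = 3 (n(R) = 3 - 1*0 = 3 + 0 = 3)
1/(((f*1)*n(2 - 4) + 173)*455) = 1/(((0*1)*3 + 173)*455) = 1/((0*3 + 173)*455) = 1/((0 + 173)*455) = 1/(173*455) = 1/78715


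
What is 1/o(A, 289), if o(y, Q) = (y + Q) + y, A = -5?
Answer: 1/279 ≈ 0.0035842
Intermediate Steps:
o(y, Q) = Q + 2*y (o(y, Q) = (Q + y) + y = Q + 2*y)
1/o(A, 289) = 1/(289 + 2*(-5)) = 1/(289 - 10) = 1/279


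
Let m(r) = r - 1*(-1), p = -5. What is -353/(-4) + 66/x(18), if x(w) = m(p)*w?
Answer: 262/3 ≈ 87.333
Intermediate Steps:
m(r) = 1 + r (m(r) = r + 1 = 1 + r)
x(w) = -4*w (x(w) = (1 - 5)*w = -4*w)
-353/(-4) + 66/x(18) = -353/(-4) + 66/((-4*18)) = -353*(-¼) + 66/(-72) = 353/4 + 66*(-1/72) = 353/4 - 11/12 = 262/3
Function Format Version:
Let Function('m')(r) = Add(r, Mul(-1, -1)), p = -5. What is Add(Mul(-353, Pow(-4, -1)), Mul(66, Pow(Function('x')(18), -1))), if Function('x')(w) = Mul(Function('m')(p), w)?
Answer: Rational(262, 3) ≈ 87.333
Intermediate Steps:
Function('m')(r) = Add(1, r) (Function('m')(r) = Add(r, 1) = Add(1, r))
Function('x')(w) = Mul(-4, w) (Function('x')(w) = Mul(Add(1, -5), w) = Mul(-4, w))
Add(Mul(-353, Pow(-4, -1)), Mul(66, Pow(Function('x')(18), -1))) = Add(Mul(-353, Pow(-4, -1)), Mul(66, Pow(Mul(-4, 18), -1))) = Add(Mul(-353, Rational(-1, 4)), Mul(66, Pow(-72, -1))) = Add(Rational(353, 4), Mul(66, Rational(-1, 72))) = Add(Rational(353, 4), Rational(-11, 12)) = Rational(262, 3)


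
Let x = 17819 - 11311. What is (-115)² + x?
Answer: 19733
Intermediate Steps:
x = 6508
(-115)² + x = (-115)² + 6508 = 13225 + 6508 = 19733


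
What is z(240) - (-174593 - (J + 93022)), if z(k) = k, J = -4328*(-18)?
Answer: 345759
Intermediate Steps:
J = 77904 (J = -1082*(-72) = 77904)
z(240) - (-174593 - (J + 93022)) = 240 - (-174593 - (77904 + 93022)) = 240 - (-174593 - 1*170926) = 240 - (-174593 - 170926) = 240 - 1*(-345519) = 240 + 345519 = 345759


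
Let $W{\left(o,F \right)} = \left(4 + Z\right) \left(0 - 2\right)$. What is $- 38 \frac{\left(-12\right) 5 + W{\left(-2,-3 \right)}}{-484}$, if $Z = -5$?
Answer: $- \frac{551}{121} \approx -4.5537$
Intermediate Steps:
$W{\left(o,F \right)} = 2$ ($W{\left(o,F \right)} = \left(4 - 5\right) \left(0 - 2\right) = \left(-1\right) \left(-2\right) = 2$)
$- 38 \frac{\left(-12\right) 5 + W{\left(-2,-3 \right)}}{-484} = - 38 \frac{\left(-12\right) 5 + 2}{-484} = - 38 \left(-60 + 2\right) \left(- \frac{1}{484}\right) = - 38 \left(\left(-58\right) \left(- \frac{1}{484}\right)\right) = \left(-38\right) \frac{29}{242} = - \frac{551}{121}$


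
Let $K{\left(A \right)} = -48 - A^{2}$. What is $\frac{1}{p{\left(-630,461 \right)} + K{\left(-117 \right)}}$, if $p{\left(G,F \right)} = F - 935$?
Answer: $- \frac{1}{14211} \approx -7.0368 \cdot 10^{-5}$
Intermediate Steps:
$p{\left(G,F \right)} = -935 + F$
$\frac{1}{p{\left(-630,461 \right)} + K{\left(-117 \right)}} = \frac{1}{\left(-935 + 461\right) - 13737} = \frac{1}{-474 - 13737} = \frac{1}{-14211} = - \frac{1}{14211}$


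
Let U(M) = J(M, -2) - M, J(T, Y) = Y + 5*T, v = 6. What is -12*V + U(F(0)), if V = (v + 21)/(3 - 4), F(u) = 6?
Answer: 346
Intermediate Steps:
U(M) = -2 + 4*M (U(M) = (-2 + 5*M) - M = -2 + 4*M)
V = -27 (V = (6 + 21)/(3 - 4) = 27/(-1) = 27*(-1) = -27)
-12*V + U(F(0)) = -12*(-27) + (-2 + 4*6) = 324 + (-2 + 24) = 324 + 22 = 346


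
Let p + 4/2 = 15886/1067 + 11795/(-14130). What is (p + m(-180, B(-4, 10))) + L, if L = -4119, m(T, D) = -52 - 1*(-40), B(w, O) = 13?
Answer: -12420031703/3015342 ≈ -4118.9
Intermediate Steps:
p = 36346099/3015342 (p = -2 + (15886/1067 + 11795/(-14130)) = -2 + (15886*(1/1067) + 11795*(-1/14130)) = -2 + (15886/1067 - 2359/2826) = -2 + 42376783/3015342 = 36346099/3015342 ≈ 12.054)
m(T, D) = -12 (m(T, D) = -52 + 40 = -12)
(p + m(-180, B(-4, 10))) + L = (36346099/3015342 - 12) - 4119 = 161995/3015342 - 4119 = -12420031703/3015342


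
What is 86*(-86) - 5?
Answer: -7401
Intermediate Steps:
86*(-86) - 5 = -7396 - 5 = -7401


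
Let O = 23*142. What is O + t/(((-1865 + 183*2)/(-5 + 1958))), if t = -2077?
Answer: 8952115/1499 ≈ 5972.1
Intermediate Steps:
O = 3266
O + t/(((-1865 + 183*2)/(-5 + 1958))) = 3266 - 2077*(-5 + 1958)/(-1865 + 183*2) = 3266 - 2077*1953/(-1865 + 366) = 3266 - 2077/((-1499*1/1953)) = 3266 - 2077/(-1499/1953) = 3266 - 2077*(-1953/1499) = 3266 + 4056381/1499 = 8952115/1499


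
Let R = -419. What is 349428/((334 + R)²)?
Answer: 349428/7225 ≈ 48.364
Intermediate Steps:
349428/((334 + R)²) = 349428/((334 - 419)²) = 349428/((-85)²) = 349428/7225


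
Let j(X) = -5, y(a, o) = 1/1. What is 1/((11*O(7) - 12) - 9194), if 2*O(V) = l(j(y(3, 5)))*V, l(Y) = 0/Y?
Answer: -1/9206 ≈ -0.00010862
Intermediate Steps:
y(a, o) = 1
l(Y) = 0
O(V) = 0 (O(V) = (0*V)/2 = (½)*0 = 0)
1/((11*O(7) - 12) - 9194) = 1/((11*0 - 12) - 9194) = 1/((0 - 12) - 9194) = 1/(-12 - 9194) = 1/(-9206) = -1/9206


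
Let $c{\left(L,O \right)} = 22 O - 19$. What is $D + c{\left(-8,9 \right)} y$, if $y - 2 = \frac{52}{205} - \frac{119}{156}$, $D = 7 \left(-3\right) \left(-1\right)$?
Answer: $\frac{9205763}{31980} \approx 287.86$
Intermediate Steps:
$c{\left(L,O \right)} = -19 + 22 O$
$D = 21$ ($D = \left(-21\right) \left(-1\right) = 21$)
$y = \frac{47677}{31980}$ ($y = 2 + \left(\frac{52}{205} - \frac{119}{156}\right) = 2 - \frac{16283}{31980} = \frac{47677}{31980} \approx 1.4908$)
$D + c{\left(-8,9 \right)} y = 21 + \left(-19 + 22 \cdot 9\right) \frac{47677}{31980} = 21 + \left(-19 + 198\right) \frac{47677}{31980} = 21 + 179 \cdot \frac{47677}{31980} = 21 + \frac{8534183}{31980} = \frac{9205763}{31980}$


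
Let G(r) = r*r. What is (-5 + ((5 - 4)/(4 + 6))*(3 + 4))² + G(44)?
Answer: 195449/100 ≈ 1954.5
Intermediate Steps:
G(r) = r²
(-5 + ((5 - 4)/(4 + 6))*(3 + 4))² + G(44) = (-5 + ((5 - 4)/(4 + 6))*(3 + 4))² + 44² = (-5 + (1/10)*7)² + 1936 = (-5 + (1*(⅒))*7)² + 1936 = (-5 + (⅒)*7)² + 1936 = (-5 + 7/10)² + 1936 = (-43/10)² + 1936 = 1849/100 + 1936 = 195449/100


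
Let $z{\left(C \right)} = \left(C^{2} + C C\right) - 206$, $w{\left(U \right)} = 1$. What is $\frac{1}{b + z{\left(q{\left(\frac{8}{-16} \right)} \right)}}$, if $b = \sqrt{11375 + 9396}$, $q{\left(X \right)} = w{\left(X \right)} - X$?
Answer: $- \frac{806}{79325} - \frac{4 \sqrt{20771}}{79325} \approx -0.017428$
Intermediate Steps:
$q{\left(X \right)} = 1 - X$
$z{\left(C \right)} = -206 + 2 C^{2}$ ($z{\left(C \right)} = \left(C^{2} + C^{2}\right) - 206 = 2 C^{2} - 206 = -206 + 2 C^{2}$)
$b = \sqrt{20771} \approx 144.12$
$\frac{1}{b + z{\left(q{\left(\frac{8}{-16} \right)} \right)}} = \frac{1}{\sqrt{20771} - \left(206 - 2 \left(1 - \frac{8}{-16}\right)^{2}\right)} = \frac{1}{\sqrt{20771} - \left(206 - 2 \left(1 - 8 \left(- \frac{1}{16}\right)\right)^{2}\right)} = \frac{1}{\sqrt{20771} - \left(206 - 2 \left(1 - - \frac{1}{2}\right)^{2}\right)} = \frac{1}{\sqrt{20771} - \left(206 - 2 \left(1 + \frac{1}{2}\right)^{2}\right)} = \frac{1}{\sqrt{20771} - \left(206 - 2 \left(\frac{3}{2}\right)^{2}\right)} = \frac{1}{\sqrt{20771} + \left(-206 + 2 \cdot \frac{9}{4}\right)} = \frac{1}{\sqrt{20771} + \left(-206 + \frac{9}{2}\right)} = \frac{1}{\sqrt{20771} - \frac{403}{2}} = \frac{1}{- \frac{403}{2} + \sqrt{20771}}$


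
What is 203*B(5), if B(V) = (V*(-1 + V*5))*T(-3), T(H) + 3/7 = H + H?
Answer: -156600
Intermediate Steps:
T(H) = -3/7 + 2*H (T(H) = -3/7 + (H + H) = -3/7 + 2*H)
B(V) = -45*V*(-1 + 5*V)/7 (B(V) = (V*(-1 + V*5))*(-3/7 + 2*(-3)) = (V*(-1 + 5*V))*(-3/7 - 6) = (V*(-1 + 5*V))*(-45/7) = -45*V*(-1 + 5*V)/7)
203*B(5) = 203*((45/7)*5*(1 - 5*5)) = 203*((45/7)*5*(1 - 25)) = 203*((45/7)*5*(-24)) = 203*(-5400/7) = -156600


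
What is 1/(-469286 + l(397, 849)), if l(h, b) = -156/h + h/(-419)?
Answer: -166343/78062664071 ≈ -2.1309e-6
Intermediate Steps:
l(h, b) = -156/h - h/419 (l(h, b) = -156/h + h*(-1/419) = -156/h - h/419)
1/(-469286 + l(397, 849)) = 1/(-469286 + (-156/397 - 1/419*397)) = 1/(-469286 + (-156*1/397 - 397/419)) = 1/(-469286 + (-156/397 - 397/419)) = 1/(-469286 - 222973/166343) = 1/(-78062664071/166343) = -166343/78062664071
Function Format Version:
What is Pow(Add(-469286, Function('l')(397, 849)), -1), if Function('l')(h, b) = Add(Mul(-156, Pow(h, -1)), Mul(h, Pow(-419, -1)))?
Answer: Rational(-166343, 78062664071) ≈ -2.1309e-6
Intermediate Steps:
Function('l')(h, b) = Add(Mul(-156, Pow(h, -1)), Mul(Rational(-1, 419), h)) (Function('l')(h, b) = Add(Mul(-156, Pow(h, -1)), Mul(h, Rational(-1, 419))) = Add(Mul(-156, Pow(h, -1)), Mul(Rational(-1, 419), h)))
Pow(Add(-469286, Function('l')(397, 849)), -1) = Pow(Add(-469286, Add(Mul(-156, Pow(397, -1)), Mul(Rational(-1, 419), 397))), -1) = Pow(Add(-469286, Add(Mul(-156, Rational(1, 397)), Rational(-397, 419))), -1) = Pow(Add(-469286, Add(Rational(-156, 397), Rational(-397, 419))), -1) = Pow(Add(-469286, Rational(-222973, 166343)), -1) = Pow(Rational(-78062664071, 166343), -1) = Rational(-166343, 78062664071)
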